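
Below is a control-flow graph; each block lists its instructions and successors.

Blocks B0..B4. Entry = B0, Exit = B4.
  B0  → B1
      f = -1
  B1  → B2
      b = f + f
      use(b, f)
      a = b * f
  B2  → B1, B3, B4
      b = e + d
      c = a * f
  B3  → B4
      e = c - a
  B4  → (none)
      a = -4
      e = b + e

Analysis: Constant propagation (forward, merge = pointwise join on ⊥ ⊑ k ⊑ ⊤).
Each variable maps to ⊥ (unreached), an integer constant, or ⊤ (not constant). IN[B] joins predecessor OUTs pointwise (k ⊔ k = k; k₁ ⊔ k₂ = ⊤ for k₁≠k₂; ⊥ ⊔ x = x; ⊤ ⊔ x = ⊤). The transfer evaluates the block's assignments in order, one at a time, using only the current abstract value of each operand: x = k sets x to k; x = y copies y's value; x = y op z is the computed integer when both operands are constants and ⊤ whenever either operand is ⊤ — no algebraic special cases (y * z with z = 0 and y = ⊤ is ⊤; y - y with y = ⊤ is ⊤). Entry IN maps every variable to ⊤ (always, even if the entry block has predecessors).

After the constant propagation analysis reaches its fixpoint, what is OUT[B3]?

Converged values:
  B0: | IN=(all ⊤) | OUT={f:-1; rest ⊤}
  B1: | IN={f:-1; rest ⊤} | OUT={a:2, b:-2, f:-1; rest ⊤}
  B2: | IN={a:2, b:-2, f:-1; rest ⊤} | OUT={a:2, c:-2, f:-1; rest ⊤}
  B3: | IN={a:2, c:-2, f:-1; rest ⊤} | OUT={a:2, c:-2, e:-4, f:-1; rest ⊤}
  B4: | IN={a:2, c:-2, f:-1; rest ⊤} | OUT={a:-4, c:-2, f:-1; rest ⊤}

Merge at B3: IN[B3] = OUT[B2] = {a: 2, b: ⊤, c: -2, d: ⊤, e: ⊤, f: -1}
Applying B3's transfer function to that IN value gives OUT[B3] (row B3 above).

Answer: {a: 2, b: ⊤, c: -2, d: ⊤, e: -4, f: -1}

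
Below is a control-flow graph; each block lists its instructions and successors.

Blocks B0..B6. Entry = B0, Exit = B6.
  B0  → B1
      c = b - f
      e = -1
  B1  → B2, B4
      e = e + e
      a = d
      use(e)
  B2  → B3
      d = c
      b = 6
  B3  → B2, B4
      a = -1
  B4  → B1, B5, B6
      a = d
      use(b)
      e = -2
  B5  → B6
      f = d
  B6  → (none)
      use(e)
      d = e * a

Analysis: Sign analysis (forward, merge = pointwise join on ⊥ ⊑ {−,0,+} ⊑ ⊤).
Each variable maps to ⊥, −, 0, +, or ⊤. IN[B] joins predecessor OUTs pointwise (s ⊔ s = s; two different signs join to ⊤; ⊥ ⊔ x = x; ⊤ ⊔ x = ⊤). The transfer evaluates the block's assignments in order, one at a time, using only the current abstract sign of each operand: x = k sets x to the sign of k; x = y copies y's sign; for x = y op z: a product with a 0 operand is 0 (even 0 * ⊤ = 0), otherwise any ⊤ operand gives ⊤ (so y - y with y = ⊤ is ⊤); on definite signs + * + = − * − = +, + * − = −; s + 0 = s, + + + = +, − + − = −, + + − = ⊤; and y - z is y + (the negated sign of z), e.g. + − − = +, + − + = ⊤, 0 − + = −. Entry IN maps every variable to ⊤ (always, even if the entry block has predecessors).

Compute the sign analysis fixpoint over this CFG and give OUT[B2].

Answer: {a: ⊤, b: +, c: ⊤, d: ⊤, e: -, f: ⊤}

Trace:
Per-block solution:
  B0:  IN=(all ⊤)  OUT={e:-; rest ⊤}
  B1:  IN={e:-; rest ⊤}  OUT={e:-; rest ⊤}
  B2:  IN={e:-; rest ⊤}  OUT={b:+, e:-; rest ⊤}
  B3:  IN={b:+, e:-; rest ⊤}  OUT={a:-, b:+, e:-; rest ⊤}
  B4:  IN={e:-; rest ⊤}  OUT={e:-; rest ⊤}
  B5:  IN={e:-; rest ⊤}  OUT={e:-; rest ⊤}
  B6:  IN={e:-; rest ⊤}  OUT={e:-; rest ⊤}

Merge at B2: IN[B2] = OUT[B1] ⊔ OUT[B3] = {a: ⊤, b: ⊤, c: ⊤, d: ⊤, e: -, f: ⊤}
Applying B2's transfer function to that IN value gives OUT[B2] (row B2 above).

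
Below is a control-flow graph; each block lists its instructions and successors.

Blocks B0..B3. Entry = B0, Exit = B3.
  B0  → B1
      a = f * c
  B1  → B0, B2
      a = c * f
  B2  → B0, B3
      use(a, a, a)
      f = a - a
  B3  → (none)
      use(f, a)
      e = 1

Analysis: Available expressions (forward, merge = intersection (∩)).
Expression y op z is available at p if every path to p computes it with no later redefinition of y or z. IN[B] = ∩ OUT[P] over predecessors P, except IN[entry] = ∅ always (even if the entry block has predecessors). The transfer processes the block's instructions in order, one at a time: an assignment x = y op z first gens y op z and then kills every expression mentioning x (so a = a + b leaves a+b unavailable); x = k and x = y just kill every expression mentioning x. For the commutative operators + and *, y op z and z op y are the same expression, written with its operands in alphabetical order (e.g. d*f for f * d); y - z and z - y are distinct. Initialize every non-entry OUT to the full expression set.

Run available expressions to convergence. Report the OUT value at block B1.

Answer: {c*f}

Derivation:
Converged values:
  B0:  IN={}  OUT={c*f}
  B1:  IN={c*f}  OUT={c*f}
  B2:  IN={c*f}  OUT={a-a}
  B3:  IN={a-a}  OUT={a-a}

Merge at B1: IN[B1] = OUT[B0] = {c*f}
Applying B1's transfer function to that IN value gives OUT[B1] (row B1 above).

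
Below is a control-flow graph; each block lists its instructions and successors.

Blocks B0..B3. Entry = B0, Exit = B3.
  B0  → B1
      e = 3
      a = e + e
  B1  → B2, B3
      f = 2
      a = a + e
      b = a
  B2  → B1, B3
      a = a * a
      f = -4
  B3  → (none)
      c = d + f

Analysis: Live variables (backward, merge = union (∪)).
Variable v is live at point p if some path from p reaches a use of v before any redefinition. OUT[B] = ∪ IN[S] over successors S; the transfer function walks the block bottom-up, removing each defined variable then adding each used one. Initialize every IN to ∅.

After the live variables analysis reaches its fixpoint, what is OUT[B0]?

Answer: {a, d, e}

Trace:
Converged values:
  B0: | IN={d} | OUT={a, d, e}
  B1: | IN={a, d, e} | OUT={a, d, e, f}
  B2: | IN={a, d, e} | OUT={a, d, e, f}
  B3: | IN={d, f} | OUT={}

Merge at B0: OUT[B0] = IN[B1] = {a, d, e}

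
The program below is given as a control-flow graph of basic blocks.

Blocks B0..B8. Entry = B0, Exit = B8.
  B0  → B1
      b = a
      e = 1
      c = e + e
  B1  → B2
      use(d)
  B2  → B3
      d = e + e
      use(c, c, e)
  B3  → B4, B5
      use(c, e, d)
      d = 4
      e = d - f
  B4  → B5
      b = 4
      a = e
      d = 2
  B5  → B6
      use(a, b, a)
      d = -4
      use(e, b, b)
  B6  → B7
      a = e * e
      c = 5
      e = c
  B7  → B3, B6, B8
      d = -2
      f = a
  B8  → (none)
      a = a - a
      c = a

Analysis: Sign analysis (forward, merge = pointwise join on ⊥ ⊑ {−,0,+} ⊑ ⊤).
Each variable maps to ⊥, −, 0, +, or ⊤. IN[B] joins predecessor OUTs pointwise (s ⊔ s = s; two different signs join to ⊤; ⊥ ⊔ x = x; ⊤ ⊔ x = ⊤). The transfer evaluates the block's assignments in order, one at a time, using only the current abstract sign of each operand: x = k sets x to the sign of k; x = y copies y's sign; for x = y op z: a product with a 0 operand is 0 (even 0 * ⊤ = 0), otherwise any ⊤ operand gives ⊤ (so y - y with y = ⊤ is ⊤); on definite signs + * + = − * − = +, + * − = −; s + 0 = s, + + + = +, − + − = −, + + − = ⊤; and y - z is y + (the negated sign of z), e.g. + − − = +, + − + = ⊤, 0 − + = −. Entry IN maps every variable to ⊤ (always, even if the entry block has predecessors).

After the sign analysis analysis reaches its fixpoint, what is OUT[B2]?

Converged values:
  B0:   IN=(all ⊤)   OUT={c:+, e:+; rest ⊤}
  B1:   IN={c:+, e:+; rest ⊤}   OUT={c:+, e:+; rest ⊤}
  B2:   IN={c:+, e:+; rest ⊤}   OUT={c:+, d:+, e:+; rest ⊤}
  B3:   IN={c:+, e:+; rest ⊤}   OUT={c:+, d:+; rest ⊤}
  B4:   IN={c:+, d:+; rest ⊤}   OUT={b:+, c:+, d:+; rest ⊤}
  B5:   IN={c:+, d:+; rest ⊤}   OUT={c:+, d:-; rest ⊤}
  B6:   IN={c:+, d:-; rest ⊤}   OUT={c:+, d:-, e:+; rest ⊤}
  B7:   IN={c:+, d:-, e:+; rest ⊤}   OUT={c:+, d:-, e:+; rest ⊤}
  B8:   IN={c:+, d:-, e:+; rest ⊤}   OUT={d:-, e:+; rest ⊤}

Merge at B2: IN[B2] = OUT[B1] = {a: ⊤, b: ⊤, c: +, d: ⊤, e: +, f: ⊤}
Applying B2's transfer function to that IN value gives OUT[B2] (row B2 above).

Answer: {a: ⊤, b: ⊤, c: +, d: +, e: +, f: ⊤}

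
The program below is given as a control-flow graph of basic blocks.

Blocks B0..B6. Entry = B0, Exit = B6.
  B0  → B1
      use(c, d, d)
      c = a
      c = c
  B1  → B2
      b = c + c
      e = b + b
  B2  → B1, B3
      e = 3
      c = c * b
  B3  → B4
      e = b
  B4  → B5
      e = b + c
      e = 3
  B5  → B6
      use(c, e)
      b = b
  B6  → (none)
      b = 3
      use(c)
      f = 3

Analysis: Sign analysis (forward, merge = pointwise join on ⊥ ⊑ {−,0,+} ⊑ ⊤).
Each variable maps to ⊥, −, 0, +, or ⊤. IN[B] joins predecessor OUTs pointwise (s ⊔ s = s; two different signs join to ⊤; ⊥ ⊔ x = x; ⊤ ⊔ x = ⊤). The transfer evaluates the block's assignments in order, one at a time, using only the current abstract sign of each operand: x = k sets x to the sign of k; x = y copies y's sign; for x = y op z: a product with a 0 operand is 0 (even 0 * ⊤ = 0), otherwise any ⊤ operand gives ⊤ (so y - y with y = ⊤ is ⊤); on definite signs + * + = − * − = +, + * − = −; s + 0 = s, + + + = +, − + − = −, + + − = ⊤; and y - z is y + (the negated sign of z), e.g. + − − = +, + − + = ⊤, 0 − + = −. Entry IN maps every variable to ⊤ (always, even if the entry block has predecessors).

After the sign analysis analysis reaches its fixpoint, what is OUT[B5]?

Per-block solution:
  B0: | IN=(all ⊤) | OUT=(all ⊤)
  B1: | IN=(all ⊤) | OUT=(all ⊤)
  B2: | IN=(all ⊤) | OUT={e:+; rest ⊤}
  B3: | IN={e:+; rest ⊤} | OUT=(all ⊤)
  B4: | IN=(all ⊤) | OUT={e:+; rest ⊤}
  B5: | IN={e:+; rest ⊤} | OUT={e:+; rest ⊤}
  B6: | IN={e:+; rest ⊤} | OUT={b:+, e:+, f:+; rest ⊤}

Merge at B5: IN[B5] = OUT[B4] = {a: ⊤, b: ⊤, c: ⊤, d: ⊤, e: +, f: ⊤}
Applying B5's transfer function to that IN value gives OUT[B5] (row B5 above).

Answer: {a: ⊤, b: ⊤, c: ⊤, d: ⊤, e: +, f: ⊤}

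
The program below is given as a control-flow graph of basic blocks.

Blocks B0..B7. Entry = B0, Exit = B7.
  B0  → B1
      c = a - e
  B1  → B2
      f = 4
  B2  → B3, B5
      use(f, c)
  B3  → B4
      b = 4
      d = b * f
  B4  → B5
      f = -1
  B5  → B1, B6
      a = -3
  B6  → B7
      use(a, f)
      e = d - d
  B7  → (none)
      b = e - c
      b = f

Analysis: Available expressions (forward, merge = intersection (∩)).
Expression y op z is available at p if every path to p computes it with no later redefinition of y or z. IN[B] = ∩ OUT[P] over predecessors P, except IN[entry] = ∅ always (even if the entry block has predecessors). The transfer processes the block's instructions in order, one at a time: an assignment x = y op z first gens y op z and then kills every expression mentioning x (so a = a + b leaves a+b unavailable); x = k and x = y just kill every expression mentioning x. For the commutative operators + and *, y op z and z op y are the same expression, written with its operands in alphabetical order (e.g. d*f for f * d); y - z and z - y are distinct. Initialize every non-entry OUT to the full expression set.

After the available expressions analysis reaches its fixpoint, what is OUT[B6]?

Answer: {d-d}

Working:
Converged values:
  B0: | IN={} | OUT={a-e}
  B1: | IN={} | OUT={}
  B2: | IN={} | OUT={}
  B3: | IN={} | OUT={b*f}
  B4: | IN={b*f} | OUT={}
  B5: | IN={} | OUT={}
  B6: | IN={} | OUT={d-d}
  B7: | IN={d-d} | OUT={d-d, e-c}

Merge at B6: IN[B6] = OUT[B5] = {}
Applying B6's transfer function to that IN value gives OUT[B6] (row B6 above).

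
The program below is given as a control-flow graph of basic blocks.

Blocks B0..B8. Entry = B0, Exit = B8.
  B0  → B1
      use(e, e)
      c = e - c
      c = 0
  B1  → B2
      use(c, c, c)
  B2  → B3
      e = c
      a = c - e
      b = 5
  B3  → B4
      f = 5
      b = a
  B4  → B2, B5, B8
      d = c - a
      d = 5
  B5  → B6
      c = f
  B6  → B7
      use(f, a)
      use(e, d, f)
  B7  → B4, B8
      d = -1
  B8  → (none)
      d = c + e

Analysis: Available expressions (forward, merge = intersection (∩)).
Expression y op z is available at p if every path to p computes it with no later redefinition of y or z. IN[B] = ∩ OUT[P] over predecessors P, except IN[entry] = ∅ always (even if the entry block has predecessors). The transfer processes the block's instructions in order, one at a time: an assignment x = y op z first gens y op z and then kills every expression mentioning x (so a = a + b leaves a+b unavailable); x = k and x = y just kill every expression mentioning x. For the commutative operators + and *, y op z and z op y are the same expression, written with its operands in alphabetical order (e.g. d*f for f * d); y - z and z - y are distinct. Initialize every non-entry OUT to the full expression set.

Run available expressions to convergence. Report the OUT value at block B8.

Answer: {c+e}

Derivation:
Per-block solution:
  B0:   IN={}   OUT={}
  B1:   IN={}   OUT={}
  B2:   IN={}   OUT={c-e}
  B3:   IN={c-e}   OUT={c-e}
  B4:   IN={}   OUT={c-a}
  B5:   IN={c-a}   OUT={}
  B6:   IN={}   OUT={}
  B7:   IN={}   OUT={}
  B8:   IN={}   OUT={c+e}

Merge at B8: IN[B8] = OUT[B4] ∩ OUT[B7] = {}
Applying B8's transfer function to that IN value gives OUT[B8] (row B8 above).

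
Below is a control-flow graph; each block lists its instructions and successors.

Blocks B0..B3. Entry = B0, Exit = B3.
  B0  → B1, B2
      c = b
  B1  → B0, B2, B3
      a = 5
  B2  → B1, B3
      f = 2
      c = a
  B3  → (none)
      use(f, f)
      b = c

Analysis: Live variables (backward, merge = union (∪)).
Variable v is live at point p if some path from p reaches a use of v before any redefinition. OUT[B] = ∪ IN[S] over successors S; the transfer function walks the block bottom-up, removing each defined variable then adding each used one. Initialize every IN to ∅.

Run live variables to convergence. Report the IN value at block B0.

Answer: {a, b, f}

Working:
Per-block solution:
  B0: | IN={a, b, f} | OUT={a, b, c, f}
  B1: | IN={b, c, f} | OUT={a, b, c, f}
  B2: | IN={a, b} | OUT={b, c, f}
  B3: | IN={c, f} | OUT={}

Merge at B0: OUT[B0] = IN[B1] ⊔ IN[B2] = {a, b, c, f}
Applying B0's transfer function to that OUT value gives IN[B0] (row B0 above).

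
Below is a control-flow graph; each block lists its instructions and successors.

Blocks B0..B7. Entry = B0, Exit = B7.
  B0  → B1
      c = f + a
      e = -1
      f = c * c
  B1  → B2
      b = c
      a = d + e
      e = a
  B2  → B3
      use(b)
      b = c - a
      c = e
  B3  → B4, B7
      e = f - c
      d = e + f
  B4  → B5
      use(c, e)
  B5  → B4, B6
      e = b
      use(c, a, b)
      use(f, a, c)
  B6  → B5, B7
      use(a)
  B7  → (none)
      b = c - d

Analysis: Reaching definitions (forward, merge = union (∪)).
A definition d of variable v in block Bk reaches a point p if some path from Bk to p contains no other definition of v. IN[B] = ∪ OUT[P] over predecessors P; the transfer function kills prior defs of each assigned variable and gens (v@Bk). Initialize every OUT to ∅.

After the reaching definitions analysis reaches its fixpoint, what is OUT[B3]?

Answer: {a@B1, b@B2, c@B2, d@B3, e@B3, f@B0}

Trace:
Fixpoint table:
  B0: | IN={} | OUT={c@B0, e@B0, f@B0}
  B1: | IN={c@B0, e@B0, f@B0} | OUT={a@B1, b@B1, c@B0, e@B1, f@B0}
  B2: | IN={a@B1, b@B1, c@B0, e@B1, f@B0} | OUT={a@B1, b@B2, c@B2, e@B1, f@B0}
  B3: | IN={a@B1, b@B2, c@B2, e@B1, f@B0} | OUT={a@B1, b@B2, c@B2, d@B3, e@B3, f@B0}
  B4: | IN={a@B1, b@B2, c@B2, d@B3, e@B3, e@B5, f@B0} | OUT={a@B1, b@B2, c@B2, d@B3, e@B3, e@B5, f@B0}
  B5: | IN={a@B1, b@B2, c@B2, d@B3, e@B3, e@B5, f@B0} | OUT={a@B1, b@B2, c@B2, d@B3, e@B5, f@B0}
  B6: | IN={a@B1, b@B2, c@B2, d@B3, e@B5, f@B0} | OUT={a@B1, b@B2, c@B2, d@B3, e@B5, f@B0}
  B7: | IN={a@B1, b@B2, c@B2, d@B3, e@B3, e@B5, f@B0} | OUT={a@B1, b@B7, c@B2, d@B3, e@B3, e@B5, f@B0}

Merge at B3: IN[B3] = OUT[B2] = {a@B1, b@B2, c@B2, e@B1, f@B0}
Applying B3's transfer function to that IN value gives OUT[B3] (row B3 above).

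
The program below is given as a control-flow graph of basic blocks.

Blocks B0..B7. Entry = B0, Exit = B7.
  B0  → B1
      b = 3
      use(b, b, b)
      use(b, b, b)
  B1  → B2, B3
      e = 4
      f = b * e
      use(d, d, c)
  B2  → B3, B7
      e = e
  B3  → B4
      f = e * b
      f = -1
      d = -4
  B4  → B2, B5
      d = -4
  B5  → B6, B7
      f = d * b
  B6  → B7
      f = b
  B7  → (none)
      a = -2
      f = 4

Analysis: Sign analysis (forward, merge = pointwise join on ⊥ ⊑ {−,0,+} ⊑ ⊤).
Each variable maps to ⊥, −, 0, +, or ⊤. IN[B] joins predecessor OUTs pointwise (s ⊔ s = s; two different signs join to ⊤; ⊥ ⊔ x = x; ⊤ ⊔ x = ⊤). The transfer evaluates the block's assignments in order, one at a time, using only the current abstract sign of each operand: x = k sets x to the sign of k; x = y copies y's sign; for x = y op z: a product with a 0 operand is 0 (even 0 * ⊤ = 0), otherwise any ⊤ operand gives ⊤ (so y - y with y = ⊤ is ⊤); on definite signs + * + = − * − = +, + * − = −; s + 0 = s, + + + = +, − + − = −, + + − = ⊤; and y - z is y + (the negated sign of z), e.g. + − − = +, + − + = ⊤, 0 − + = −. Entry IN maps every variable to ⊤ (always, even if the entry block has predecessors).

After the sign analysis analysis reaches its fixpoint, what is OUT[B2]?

Answer: {a: ⊤, b: +, c: ⊤, d: ⊤, e: +, f: ⊤}

Derivation:
Converged values:
  B0:   IN=(all ⊤)   OUT={b:+; rest ⊤}
  B1:   IN={b:+; rest ⊤}   OUT={b:+, e:+, f:+; rest ⊤}
  B2:   IN={b:+, e:+; rest ⊤}   OUT={b:+, e:+; rest ⊤}
  B3:   IN={b:+, e:+; rest ⊤}   OUT={b:+, d:-, e:+, f:-; rest ⊤}
  B4:   IN={b:+, d:-, e:+, f:-; rest ⊤}   OUT={b:+, d:-, e:+, f:-; rest ⊤}
  B5:   IN={b:+, d:-, e:+, f:-; rest ⊤}   OUT={b:+, d:-, e:+, f:-; rest ⊤}
  B6:   IN={b:+, d:-, e:+, f:-; rest ⊤}   OUT={b:+, d:-, e:+, f:+; rest ⊤}
  B7:   IN={b:+, e:+; rest ⊤}   OUT={a:-, b:+, e:+, f:+; rest ⊤}

Merge at B2: IN[B2] = OUT[B1] ⊔ OUT[B4] = {a: ⊤, b: +, c: ⊤, d: ⊤, e: +, f: ⊤}
Applying B2's transfer function to that IN value gives OUT[B2] (row B2 above).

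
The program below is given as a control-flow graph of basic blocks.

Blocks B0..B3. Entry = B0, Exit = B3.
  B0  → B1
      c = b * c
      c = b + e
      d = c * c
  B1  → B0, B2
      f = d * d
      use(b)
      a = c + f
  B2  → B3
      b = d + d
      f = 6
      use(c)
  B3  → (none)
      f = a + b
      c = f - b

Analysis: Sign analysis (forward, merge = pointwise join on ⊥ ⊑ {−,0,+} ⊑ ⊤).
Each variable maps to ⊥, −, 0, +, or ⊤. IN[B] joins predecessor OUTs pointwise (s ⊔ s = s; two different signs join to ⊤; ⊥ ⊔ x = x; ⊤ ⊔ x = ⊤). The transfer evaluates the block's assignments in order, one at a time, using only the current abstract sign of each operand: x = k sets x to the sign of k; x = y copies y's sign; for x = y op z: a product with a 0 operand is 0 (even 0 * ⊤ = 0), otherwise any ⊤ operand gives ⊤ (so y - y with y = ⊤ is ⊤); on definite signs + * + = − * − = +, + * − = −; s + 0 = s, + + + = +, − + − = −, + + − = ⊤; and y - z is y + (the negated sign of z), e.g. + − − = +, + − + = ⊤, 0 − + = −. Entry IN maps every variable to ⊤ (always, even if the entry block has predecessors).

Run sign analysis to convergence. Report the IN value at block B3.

Answer: {a: ⊤, b: ⊤, c: ⊤, d: ⊤, e: ⊤, f: +}

Trace:
Per-block solution:
  B0:  IN=(all ⊤)  OUT=(all ⊤)
  B1:  IN=(all ⊤)  OUT=(all ⊤)
  B2:  IN=(all ⊤)  OUT={f:+; rest ⊤}
  B3:  IN={f:+; rest ⊤}  OUT=(all ⊤)

Merge at B3: IN[B3] = OUT[B2] = {a: ⊤, b: ⊤, c: ⊤, d: ⊤, e: ⊤, f: +}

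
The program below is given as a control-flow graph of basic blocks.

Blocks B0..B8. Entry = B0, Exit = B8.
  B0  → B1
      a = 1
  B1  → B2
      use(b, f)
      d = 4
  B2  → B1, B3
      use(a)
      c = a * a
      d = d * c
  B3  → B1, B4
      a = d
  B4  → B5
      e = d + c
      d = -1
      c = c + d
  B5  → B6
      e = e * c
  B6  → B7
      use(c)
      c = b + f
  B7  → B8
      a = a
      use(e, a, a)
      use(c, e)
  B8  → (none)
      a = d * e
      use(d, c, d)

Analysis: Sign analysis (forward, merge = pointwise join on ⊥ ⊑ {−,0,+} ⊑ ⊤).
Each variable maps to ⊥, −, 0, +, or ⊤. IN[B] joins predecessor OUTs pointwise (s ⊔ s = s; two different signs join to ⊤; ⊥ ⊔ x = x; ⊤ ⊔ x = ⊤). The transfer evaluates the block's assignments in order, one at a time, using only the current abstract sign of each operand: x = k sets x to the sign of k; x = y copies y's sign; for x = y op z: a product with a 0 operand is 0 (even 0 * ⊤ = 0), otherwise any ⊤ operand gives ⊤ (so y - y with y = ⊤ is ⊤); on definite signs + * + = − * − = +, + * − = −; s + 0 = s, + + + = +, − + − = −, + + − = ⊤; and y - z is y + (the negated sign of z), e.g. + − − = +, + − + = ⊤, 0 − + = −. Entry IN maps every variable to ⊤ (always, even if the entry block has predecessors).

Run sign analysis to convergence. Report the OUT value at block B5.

Answer: {a: +, b: ⊤, c: ⊤, d: -, e: ⊤, f: ⊤}

Working:
Converged values:
  B0: | IN=(all ⊤) | OUT={a:+; rest ⊤}
  B1: | IN={a:+; rest ⊤} | OUT={a:+, d:+; rest ⊤}
  B2: | IN={a:+, d:+; rest ⊤} | OUT={a:+, c:+, d:+; rest ⊤}
  B3: | IN={a:+, c:+, d:+; rest ⊤} | OUT={a:+, c:+, d:+; rest ⊤}
  B4: | IN={a:+, c:+, d:+; rest ⊤} | OUT={a:+, d:-, e:+; rest ⊤}
  B5: | IN={a:+, d:-, e:+; rest ⊤} | OUT={a:+, d:-; rest ⊤}
  B6: | IN={a:+, d:-; rest ⊤} | OUT={a:+, d:-; rest ⊤}
  B7: | IN={a:+, d:-; rest ⊤} | OUT={a:+, d:-; rest ⊤}
  B8: | IN={a:+, d:-; rest ⊤} | OUT={d:-; rest ⊤}

Merge at B5: IN[B5] = OUT[B4] = {a: +, b: ⊤, c: ⊤, d: -, e: +, f: ⊤}
Applying B5's transfer function to that IN value gives OUT[B5] (row B5 above).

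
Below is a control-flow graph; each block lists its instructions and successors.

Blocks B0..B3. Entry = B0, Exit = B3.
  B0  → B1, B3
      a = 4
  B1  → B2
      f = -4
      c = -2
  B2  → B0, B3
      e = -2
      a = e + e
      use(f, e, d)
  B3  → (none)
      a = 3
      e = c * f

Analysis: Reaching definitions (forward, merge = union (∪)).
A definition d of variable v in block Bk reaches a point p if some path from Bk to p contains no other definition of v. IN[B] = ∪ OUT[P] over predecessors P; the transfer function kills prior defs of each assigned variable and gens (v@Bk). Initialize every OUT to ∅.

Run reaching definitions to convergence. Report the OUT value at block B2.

Answer: {a@B2, c@B1, e@B2, f@B1}

Trace:
Per-block solution:
  B0:   IN={a@B2, c@B1, e@B2, f@B1}   OUT={a@B0, c@B1, e@B2, f@B1}
  B1:   IN={a@B0, c@B1, e@B2, f@B1}   OUT={a@B0, c@B1, e@B2, f@B1}
  B2:   IN={a@B0, c@B1, e@B2, f@B1}   OUT={a@B2, c@B1, e@B2, f@B1}
  B3:   IN={a@B0, a@B2, c@B1, e@B2, f@B1}   OUT={a@B3, c@B1, e@B3, f@B1}

Merge at B2: IN[B2] = OUT[B1] = {a@B0, c@B1, e@B2, f@B1}
Applying B2's transfer function to that IN value gives OUT[B2] (row B2 above).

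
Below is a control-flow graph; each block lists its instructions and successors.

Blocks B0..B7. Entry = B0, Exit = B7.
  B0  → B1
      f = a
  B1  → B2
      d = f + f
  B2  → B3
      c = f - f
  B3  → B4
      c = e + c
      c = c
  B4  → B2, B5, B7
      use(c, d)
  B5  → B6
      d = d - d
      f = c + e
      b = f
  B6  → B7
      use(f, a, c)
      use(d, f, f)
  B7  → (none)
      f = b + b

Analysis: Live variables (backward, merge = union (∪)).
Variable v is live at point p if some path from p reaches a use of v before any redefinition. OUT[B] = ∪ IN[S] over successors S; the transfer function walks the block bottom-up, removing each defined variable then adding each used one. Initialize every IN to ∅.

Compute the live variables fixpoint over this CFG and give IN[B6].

Answer: {a, b, c, d, f}

Derivation:
Per-block solution:
  B0:  IN={a, b, e}  OUT={a, b, e, f}
  B1:  IN={a, b, e, f}  OUT={a, b, d, e, f}
  B2:  IN={a, b, d, e, f}  OUT={a, b, c, d, e, f}
  B3:  IN={a, b, c, d, e, f}  OUT={a, b, c, d, e, f}
  B4:  IN={a, b, c, d, e, f}  OUT={a, b, c, d, e, f}
  B5:  IN={a, c, d, e}  OUT={a, b, c, d, f}
  B6:  IN={a, b, c, d, f}  OUT={b}
  B7:  IN={b}  OUT={}

Merge at B6: OUT[B6] = IN[B7] = {b}
Applying B6's transfer function to that OUT value gives IN[B6] (row B6 above).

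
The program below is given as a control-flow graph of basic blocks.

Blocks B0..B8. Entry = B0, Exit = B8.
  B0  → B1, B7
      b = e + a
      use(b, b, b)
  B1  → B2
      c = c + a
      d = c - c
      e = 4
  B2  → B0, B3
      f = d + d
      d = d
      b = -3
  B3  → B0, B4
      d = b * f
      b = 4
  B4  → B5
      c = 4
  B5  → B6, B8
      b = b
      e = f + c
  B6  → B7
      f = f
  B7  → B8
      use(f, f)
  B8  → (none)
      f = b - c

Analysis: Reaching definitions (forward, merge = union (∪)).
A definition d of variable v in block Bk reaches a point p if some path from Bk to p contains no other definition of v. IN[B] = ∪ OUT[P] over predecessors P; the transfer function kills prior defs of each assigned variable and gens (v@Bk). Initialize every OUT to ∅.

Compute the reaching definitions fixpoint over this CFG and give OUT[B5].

Per-block solution:
  B0:  IN={b@B2, b@B3, c@B1, d@B2, d@B3, e@B1, f@B2}  OUT={b@B0, c@B1, d@B2, d@B3, e@B1, f@B2}
  B1:  IN={b@B0, c@B1, d@B2, d@B3, e@B1, f@B2}  OUT={b@B0, c@B1, d@B1, e@B1, f@B2}
  B2:  IN={b@B0, c@B1, d@B1, e@B1, f@B2}  OUT={b@B2, c@B1, d@B2, e@B1, f@B2}
  B3:  IN={b@B2, c@B1, d@B2, e@B1, f@B2}  OUT={b@B3, c@B1, d@B3, e@B1, f@B2}
  B4:  IN={b@B3, c@B1, d@B3, e@B1, f@B2}  OUT={b@B3, c@B4, d@B3, e@B1, f@B2}
  B5:  IN={b@B3, c@B4, d@B3, e@B1, f@B2}  OUT={b@B5, c@B4, d@B3, e@B5, f@B2}
  B6:  IN={b@B5, c@B4, d@B3, e@B5, f@B2}  OUT={b@B5, c@B4, d@B3, e@B5, f@B6}
  B7:  IN={b@B0, b@B5, c@B1, c@B4, d@B2, d@B3, e@B1, e@B5, f@B2, f@B6}  OUT={b@B0, b@B5, c@B1, c@B4, d@B2, d@B3, e@B1, e@B5, f@B2, f@B6}
  B8:  IN={b@B0, b@B5, c@B1, c@B4, d@B2, d@B3, e@B1, e@B5, f@B2, f@B6}  OUT={b@B0, b@B5, c@B1, c@B4, d@B2, d@B3, e@B1, e@B5, f@B8}

Merge at B5: IN[B5] = OUT[B4] = {b@B3, c@B4, d@B3, e@B1, f@B2}
Applying B5's transfer function to that IN value gives OUT[B5] (row B5 above).

Answer: {b@B5, c@B4, d@B3, e@B5, f@B2}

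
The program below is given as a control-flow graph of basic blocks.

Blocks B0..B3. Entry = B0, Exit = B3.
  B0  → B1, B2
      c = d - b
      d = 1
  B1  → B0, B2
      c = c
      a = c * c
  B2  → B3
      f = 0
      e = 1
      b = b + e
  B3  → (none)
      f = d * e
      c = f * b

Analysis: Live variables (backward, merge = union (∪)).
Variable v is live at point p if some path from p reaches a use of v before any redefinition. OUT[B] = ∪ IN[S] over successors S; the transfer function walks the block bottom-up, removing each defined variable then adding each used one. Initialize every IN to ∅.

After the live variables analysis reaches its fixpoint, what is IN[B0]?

Answer: {b, d}

Working:
Per-block solution:
  B0:   IN={b, d}   OUT={b, c, d}
  B1:   IN={b, c, d}   OUT={b, d}
  B2:   IN={b, d}   OUT={b, d, e}
  B3:   IN={b, d, e}   OUT={}

Merge at B0: OUT[B0] = IN[B1] ⊔ IN[B2] = {b, c, d}
Applying B0's transfer function to that OUT value gives IN[B0] (row B0 above).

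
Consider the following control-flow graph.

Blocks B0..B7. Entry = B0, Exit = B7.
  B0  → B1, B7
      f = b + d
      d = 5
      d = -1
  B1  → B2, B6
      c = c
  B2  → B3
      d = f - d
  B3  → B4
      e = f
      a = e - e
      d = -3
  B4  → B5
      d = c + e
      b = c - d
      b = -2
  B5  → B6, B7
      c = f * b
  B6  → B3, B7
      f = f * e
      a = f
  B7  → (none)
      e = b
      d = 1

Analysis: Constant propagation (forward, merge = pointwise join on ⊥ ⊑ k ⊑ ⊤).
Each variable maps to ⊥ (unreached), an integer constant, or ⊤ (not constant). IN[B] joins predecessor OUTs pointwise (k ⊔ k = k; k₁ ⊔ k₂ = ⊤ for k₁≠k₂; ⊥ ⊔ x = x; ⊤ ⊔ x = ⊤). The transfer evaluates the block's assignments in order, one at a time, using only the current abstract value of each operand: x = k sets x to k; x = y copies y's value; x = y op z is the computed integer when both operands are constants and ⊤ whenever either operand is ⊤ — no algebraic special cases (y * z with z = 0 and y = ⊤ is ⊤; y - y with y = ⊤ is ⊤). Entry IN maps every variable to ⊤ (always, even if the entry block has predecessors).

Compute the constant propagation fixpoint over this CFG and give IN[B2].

Converged values:
  B0:   IN=(all ⊤)   OUT={d:-1; rest ⊤}
  B1:   IN={d:-1; rest ⊤}   OUT={d:-1; rest ⊤}
  B2:   IN={d:-1; rest ⊤}   OUT=(all ⊤)
  B3:   IN=(all ⊤)   OUT={d:-3; rest ⊤}
  B4:   IN={d:-3; rest ⊤}   OUT={b:-2; rest ⊤}
  B5:   IN={b:-2; rest ⊤}   OUT={b:-2; rest ⊤}
  B6:   IN=(all ⊤)   OUT=(all ⊤)
  B7:   IN=(all ⊤)   OUT={d:1; rest ⊤}

Merge at B2: IN[B2] = OUT[B1] = {a: ⊤, b: ⊤, c: ⊤, d: -1, e: ⊤, f: ⊤}

Answer: {a: ⊤, b: ⊤, c: ⊤, d: -1, e: ⊤, f: ⊤}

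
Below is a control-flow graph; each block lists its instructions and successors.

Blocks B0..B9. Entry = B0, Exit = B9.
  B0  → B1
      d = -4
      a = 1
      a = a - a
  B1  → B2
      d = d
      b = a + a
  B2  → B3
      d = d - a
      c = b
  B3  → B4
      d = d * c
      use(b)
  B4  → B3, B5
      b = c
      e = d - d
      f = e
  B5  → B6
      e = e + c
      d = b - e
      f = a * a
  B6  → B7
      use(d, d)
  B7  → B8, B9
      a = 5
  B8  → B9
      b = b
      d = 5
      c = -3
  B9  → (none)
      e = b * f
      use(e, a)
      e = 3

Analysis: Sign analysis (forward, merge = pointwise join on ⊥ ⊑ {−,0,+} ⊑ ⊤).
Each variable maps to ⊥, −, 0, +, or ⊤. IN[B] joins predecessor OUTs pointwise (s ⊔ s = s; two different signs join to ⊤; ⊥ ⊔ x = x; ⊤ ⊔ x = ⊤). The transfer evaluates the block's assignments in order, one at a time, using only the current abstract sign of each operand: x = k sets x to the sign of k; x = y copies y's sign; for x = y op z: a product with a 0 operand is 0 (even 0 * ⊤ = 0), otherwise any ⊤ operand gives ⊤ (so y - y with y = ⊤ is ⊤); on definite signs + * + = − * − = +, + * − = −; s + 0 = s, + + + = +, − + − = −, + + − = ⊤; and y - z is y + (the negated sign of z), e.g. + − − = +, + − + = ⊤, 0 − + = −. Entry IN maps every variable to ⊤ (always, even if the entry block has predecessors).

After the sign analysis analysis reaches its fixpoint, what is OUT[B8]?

Answer: {a: +, b: ⊤, c: -, d: +, e: ⊤, f: ⊤}

Working:
Fixpoint table:
  B0:  IN=(all ⊤)  OUT={d:-; rest ⊤}
  B1:  IN={d:-; rest ⊤}  OUT={d:-; rest ⊤}
  B2:  IN={d:-; rest ⊤}  OUT=(all ⊤)
  B3:  IN=(all ⊤)  OUT=(all ⊤)
  B4:  IN=(all ⊤)  OUT=(all ⊤)
  B5:  IN=(all ⊤)  OUT=(all ⊤)
  B6:  IN=(all ⊤)  OUT=(all ⊤)
  B7:  IN=(all ⊤)  OUT={a:+; rest ⊤}
  B8:  IN={a:+; rest ⊤}  OUT={a:+, c:-, d:+; rest ⊤}
  B9:  IN={a:+; rest ⊤}  OUT={a:+, e:+; rest ⊤}

Merge at B8: IN[B8] = OUT[B7] = {a: +, b: ⊤, c: ⊤, d: ⊤, e: ⊤, f: ⊤}
Applying B8's transfer function to that IN value gives OUT[B8] (row B8 above).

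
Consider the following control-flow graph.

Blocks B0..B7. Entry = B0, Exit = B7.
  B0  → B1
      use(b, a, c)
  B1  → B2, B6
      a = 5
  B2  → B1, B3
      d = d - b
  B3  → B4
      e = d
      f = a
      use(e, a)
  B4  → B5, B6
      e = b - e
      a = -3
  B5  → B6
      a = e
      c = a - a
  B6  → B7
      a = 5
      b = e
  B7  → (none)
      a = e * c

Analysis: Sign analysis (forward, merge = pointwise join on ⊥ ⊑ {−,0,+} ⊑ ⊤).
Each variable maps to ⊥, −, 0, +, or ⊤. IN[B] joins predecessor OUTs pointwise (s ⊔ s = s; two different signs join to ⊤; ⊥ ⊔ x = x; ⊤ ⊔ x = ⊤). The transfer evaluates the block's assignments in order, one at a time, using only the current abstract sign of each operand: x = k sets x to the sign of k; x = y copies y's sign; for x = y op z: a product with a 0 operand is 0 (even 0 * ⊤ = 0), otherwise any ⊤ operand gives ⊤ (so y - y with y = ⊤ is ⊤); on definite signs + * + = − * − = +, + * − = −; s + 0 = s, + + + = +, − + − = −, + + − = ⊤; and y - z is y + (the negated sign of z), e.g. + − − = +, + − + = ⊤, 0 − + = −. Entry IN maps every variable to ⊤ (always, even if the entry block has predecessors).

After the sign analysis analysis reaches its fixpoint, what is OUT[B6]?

Converged values:
  B0:  IN=(all ⊤)  OUT=(all ⊤)
  B1:  IN=(all ⊤)  OUT={a:+; rest ⊤}
  B2:  IN={a:+; rest ⊤}  OUT={a:+; rest ⊤}
  B3:  IN={a:+; rest ⊤}  OUT={a:+, f:+; rest ⊤}
  B4:  IN={a:+, f:+; rest ⊤}  OUT={a:-, f:+; rest ⊤}
  B5:  IN={a:-, f:+; rest ⊤}  OUT={f:+; rest ⊤}
  B6:  IN=(all ⊤)  OUT={a:+; rest ⊤}
  B7:  IN={a:+; rest ⊤}  OUT=(all ⊤)

Merge at B6: IN[B6] = OUT[B1] ⊔ OUT[B4] ⊔ OUT[B5] = {a: ⊤, b: ⊤, c: ⊤, d: ⊤, e: ⊤, f: ⊤}
Applying B6's transfer function to that IN value gives OUT[B6] (row B6 above).

Answer: {a: +, b: ⊤, c: ⊤, d: ⊤, e: ⊤, f: ⊤}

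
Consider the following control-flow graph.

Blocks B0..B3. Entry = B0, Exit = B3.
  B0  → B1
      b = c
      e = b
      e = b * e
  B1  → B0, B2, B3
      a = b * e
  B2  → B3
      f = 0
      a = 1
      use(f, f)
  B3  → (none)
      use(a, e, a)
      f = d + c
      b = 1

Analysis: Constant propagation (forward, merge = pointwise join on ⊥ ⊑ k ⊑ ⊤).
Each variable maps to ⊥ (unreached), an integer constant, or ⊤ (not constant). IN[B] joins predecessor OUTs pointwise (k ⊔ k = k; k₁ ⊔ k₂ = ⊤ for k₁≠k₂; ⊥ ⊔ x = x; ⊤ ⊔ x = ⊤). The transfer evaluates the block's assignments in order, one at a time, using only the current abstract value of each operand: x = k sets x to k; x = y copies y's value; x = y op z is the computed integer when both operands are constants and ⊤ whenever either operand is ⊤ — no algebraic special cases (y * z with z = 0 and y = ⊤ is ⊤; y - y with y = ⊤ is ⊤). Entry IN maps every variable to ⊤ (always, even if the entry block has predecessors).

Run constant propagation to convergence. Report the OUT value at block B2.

Answer: {a: 1, b: ⊤, c: ⊤, d: ⊤, e: ⊤, f: 0}

Derivation:
Fixpoint table:
  B0:   IN=(all ⊤)   OUT=(all ⊤)
  B1:   IN=(all ⊤)   OUT=(all ⊤)
  B2:   IN=(all ⊤)   OUT={a:1, f:0; rest ⊤}
  B3:   IN=(all ⊤)   OUT={b:1; rest ⊤}

Merge at B2: IN[B2] = OUT[B1] = {a: ⊤, b: ⊤, c: ⊤, d: ⊤, e: ⊤, f: ⊤}
Applying B2's transfer function to that IN value gives OUT[B2] (row B2 above).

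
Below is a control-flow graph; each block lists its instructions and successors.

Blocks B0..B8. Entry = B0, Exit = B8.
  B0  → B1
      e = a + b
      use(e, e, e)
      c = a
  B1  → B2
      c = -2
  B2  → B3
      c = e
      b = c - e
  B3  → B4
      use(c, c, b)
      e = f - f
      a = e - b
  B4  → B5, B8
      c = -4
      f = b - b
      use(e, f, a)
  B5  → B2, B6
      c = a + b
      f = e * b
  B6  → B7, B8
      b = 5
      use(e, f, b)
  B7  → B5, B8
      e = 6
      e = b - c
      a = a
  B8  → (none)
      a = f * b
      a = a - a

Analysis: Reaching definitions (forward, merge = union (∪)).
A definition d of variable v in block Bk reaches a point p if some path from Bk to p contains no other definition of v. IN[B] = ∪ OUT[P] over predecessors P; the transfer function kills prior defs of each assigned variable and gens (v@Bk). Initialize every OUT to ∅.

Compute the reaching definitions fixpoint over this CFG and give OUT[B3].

Answer: {a@B3, b@B2, c@B2, e@B3, f@B5}

Working:
Fixpoint table:
  B0:   IN={}   OUT={c@B0, e@B0}
  B1:   IN={c@B0, e@B0}   OUT={c@B1, e@B0}
  B2:   IN={a@B3, a@B7, b@B2, b@B6, c@B1, c@B5, e@B0, e@B3, e@B7, f@B5}   OUT={a@B3, a@B7, b@B2, c@B2, e@B0, e@B3, e@B7, f@B5}
  B3:   IN={a@B3, a@B7, b@B2, c@B2, e@B0, e@B3, e@B7, f@B5}   OUT={a@B3, b@B2, c@B2, e@B3, f@B5}
  B4:   IN={a@B3, b@B2, c@B2, e@B3, f@B5}   OUT={a@B3, b@B2, c@B4, e@B3, f@B4}
  B5:   IN={a@B3, a@B7, b@B2, b@B6, c@B4, c@B5, e@B3, e@B7, f@B4, f@B5}   OUT={a@B3, a@B7, b@B2, b@B6, c@B5, e@B3, e@B7, f@B5}
  B6:   IN={a@B3, a@B7, b@B2, b@B6, c@B5, e@B3, e@B7, f@B5}   OUT={a@B3, a@B7, b@B6, c@B5, e@B3, e@B7, f@B5}
  B7:   IN={a@B3, a@B7, b@B6, c@B5, e@B3, e@B7, f@B5}   OUT={a@B7, b@B6, c@B5, e@B7, f@B5}
  B8:   IN={a@B3, a@B7, b@B2, b@B6, c@B4, c@B5, e@B3, e@B7, f@B4, f@B5}   OUT={a@B8, b@B2, b@B6, c@B4, c@B5, e@B3, e@B7, f@B4, f@B5}

Merge at B3: IN[B3] = OUT[B2] = {a@B3, a@B7, b@B2, c@B2, e@B0, e@B3, e@B7, f@B5}
Applying B3's transfer function to that IN value gives OUT[B3] (row B3 above).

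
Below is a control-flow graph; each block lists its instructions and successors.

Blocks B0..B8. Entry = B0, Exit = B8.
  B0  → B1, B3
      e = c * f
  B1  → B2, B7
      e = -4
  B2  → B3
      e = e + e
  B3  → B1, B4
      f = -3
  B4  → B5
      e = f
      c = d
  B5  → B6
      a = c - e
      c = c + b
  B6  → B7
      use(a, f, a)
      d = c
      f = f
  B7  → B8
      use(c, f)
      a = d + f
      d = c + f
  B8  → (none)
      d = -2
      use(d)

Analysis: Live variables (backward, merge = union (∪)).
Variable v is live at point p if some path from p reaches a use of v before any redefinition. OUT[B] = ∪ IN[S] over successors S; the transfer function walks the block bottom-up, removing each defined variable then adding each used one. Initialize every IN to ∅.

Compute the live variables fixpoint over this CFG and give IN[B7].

Fixpoint table:
  B0: | IN={b, c, d, f} | OUT={b, c, d, f}
  B1: | IN={b, c, d, f} | OUT={b, c, d, e, f}
  B2: | IN={b, c, d, e} | OUT={b, c, d}
  B3: | IN={b, c, d} | OUT={b, c, d, f}
  B4: | IN={b, d, f} | OUT={b, c, e, f}
  B5: | IN={b, c, e, f} | OUT={a, c, f}
  B6: | IN={a, c, f} | OUT={c, d, f}
  B7: | IN={c, d, f} | OUT={}
  B8: | IN={} | OUT={}

Merge at B7: OUT[B7] = IN[B8] = {}
Applying B7's transfer function to that OUT value gives IN[B7] (row B7 above).

Answer: {c, d, f}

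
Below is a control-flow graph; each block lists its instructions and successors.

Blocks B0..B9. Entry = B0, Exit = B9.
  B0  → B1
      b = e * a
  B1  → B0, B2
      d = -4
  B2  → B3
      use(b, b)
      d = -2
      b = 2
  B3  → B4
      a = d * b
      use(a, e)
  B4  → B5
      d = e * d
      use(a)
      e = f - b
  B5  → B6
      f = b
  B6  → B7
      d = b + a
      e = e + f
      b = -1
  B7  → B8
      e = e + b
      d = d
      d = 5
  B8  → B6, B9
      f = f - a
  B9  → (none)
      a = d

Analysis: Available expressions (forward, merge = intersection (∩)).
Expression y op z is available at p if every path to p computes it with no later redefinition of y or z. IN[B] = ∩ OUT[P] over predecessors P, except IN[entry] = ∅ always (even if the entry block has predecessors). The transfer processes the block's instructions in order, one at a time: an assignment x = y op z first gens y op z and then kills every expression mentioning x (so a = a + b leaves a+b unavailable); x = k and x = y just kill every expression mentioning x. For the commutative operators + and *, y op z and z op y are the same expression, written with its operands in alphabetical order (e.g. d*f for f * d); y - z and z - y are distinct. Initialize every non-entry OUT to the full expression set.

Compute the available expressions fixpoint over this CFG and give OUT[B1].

Answer: {a*e}

Trace:
Fixpoint table:
  B0: | IN={} | OUT={a*e}
  B1: | IN={a*e} | OUT={a*e}
  B2: | IN={a*e} | OUT={a*e}
  B3: | IN={a*e} | OUT={b*d}
  B4: | IN={b*d} | OUT={f-b}
  B5: | IN={f-b} | OUT={}
  B6: | IN={} | OUT={}
  B7: | IN={} | OUT={}
  B8: | IN={} | OUT={}
  B9: | IN={} | OUT={}

Merge at B1: IN[B1] = OUT[B0] = {a*e}
Applying B1's transfer function to that IN value gives OUT[B1] (row B1 above).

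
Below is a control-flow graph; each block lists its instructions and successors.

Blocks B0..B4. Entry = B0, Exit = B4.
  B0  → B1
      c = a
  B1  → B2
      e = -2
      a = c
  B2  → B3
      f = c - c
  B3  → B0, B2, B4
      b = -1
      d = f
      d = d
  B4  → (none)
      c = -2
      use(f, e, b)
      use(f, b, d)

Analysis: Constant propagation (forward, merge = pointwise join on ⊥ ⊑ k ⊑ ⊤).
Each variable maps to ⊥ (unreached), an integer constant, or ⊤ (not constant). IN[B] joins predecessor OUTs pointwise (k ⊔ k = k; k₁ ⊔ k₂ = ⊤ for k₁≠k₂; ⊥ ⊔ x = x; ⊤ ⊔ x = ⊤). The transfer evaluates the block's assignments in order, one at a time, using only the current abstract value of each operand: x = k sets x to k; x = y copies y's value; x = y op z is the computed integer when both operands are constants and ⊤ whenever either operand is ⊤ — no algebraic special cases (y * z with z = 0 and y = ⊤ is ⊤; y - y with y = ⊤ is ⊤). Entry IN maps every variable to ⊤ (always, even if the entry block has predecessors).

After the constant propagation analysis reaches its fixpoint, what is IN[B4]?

Per-block solution:
  B0: | IN=(all ⊤) | OUT=(all ⊤)
  B1: | IN=(all ⊤) | OUT={e:-2; rest ⊤}
  B2: | IN={e:-2; rest ⊤} | OUT={e:-2; rest ⊤}
  B3: | IN={e:-2; rest ⊤} | OUT={b:-1, e:-2; rest ⊤}
  B4: | IN={b:-1, e:-2; rest ⊤} | OUT={b:-1, c:-2, e:-2; rest ⊤}

Merge at B4: IN[B4] = OUT[B3] = {a: ⊤, b: -1, c: ⊤, d: ⊤, e: -2, f: ⊤}

Answer: {a: ⊤, b: -1, c: ⊤, d: ⊤, e: -2, f: ⊤}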